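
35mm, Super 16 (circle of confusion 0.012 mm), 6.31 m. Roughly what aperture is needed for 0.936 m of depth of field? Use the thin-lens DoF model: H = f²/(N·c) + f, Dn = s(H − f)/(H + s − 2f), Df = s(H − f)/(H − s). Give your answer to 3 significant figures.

Write h = H − f = f²/(N·c). The thin-lens limits are Dn = s·h/(h + (s−f)) and Df = s·h/(h − (s−f)), so DoF = Df − Dn = 2·s·(s−f)·h / (h² − (s−f)²).
That is a quadratic in h: DoF·h² − 2·s·(s−f)·h − DoF·(s−f)² = 0 ⇒ h = (s−f)·(s + √(s² + DoF²)) / DoF = 6275 × (6310 + √(6310² + 936²)) / 936 = 6275 × (6310 + 6379.04) / 936 ≈ 85068 mm.
Then N = f²/(c·h) = 35² / (0.012 × 85068) = 1225 / 1020.8 ≈ 1.20.

f/1.20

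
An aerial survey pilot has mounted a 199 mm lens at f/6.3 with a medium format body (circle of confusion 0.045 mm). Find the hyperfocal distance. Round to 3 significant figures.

140 m

Hyperfocal distance H = f²/(N·c) + f = 199²/(6.3 × 0.045) + 199 = 39601/0.2835 + 199 ≈ 139885.1 mm ≈ 140 m.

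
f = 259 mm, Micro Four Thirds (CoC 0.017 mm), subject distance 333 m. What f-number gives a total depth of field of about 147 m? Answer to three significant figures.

f/2.50

Write h = H − f = f²/(N·c). The thin-lens limits are Dn = s·h/(h + (s−f)) and Df = s·h/(h − (s−f)), so DoF = Df − Dn = 2·s·(s−f)·h / (h² − (s−f)²).
That is a quadratic in h: DoF·h² − 2·s·(s−f)·h − DoF·(s−f)² = 0 ⇒ h = (s−f)·(s + √(s² + DoF²)) / DoF = 332741 × (333000 + √(333000² + 147000²)) / 147000 = 332741 × (333000 + 364003) / 147000 ≈ 1577697 mm.
Then N = f²/(c·h) = 259² / (0.017 × 1577697) = 67081 / 26821 ≈ 2.50.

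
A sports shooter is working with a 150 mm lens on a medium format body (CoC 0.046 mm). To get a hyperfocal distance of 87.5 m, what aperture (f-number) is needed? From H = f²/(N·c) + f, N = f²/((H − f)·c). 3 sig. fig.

Rearrange H = f²/(N·c) + f for N: N = f² / ((H − f)·c).
N = 150² / ((87500 − 150) × 0.046) = 22500 / 4018 ≈ 5.60.

f/5.60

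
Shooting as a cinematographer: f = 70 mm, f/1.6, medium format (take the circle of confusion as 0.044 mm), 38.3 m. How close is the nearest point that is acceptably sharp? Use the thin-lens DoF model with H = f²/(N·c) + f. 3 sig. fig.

Hyperfocal distance H = f²/(N·c) + f = 70²/(1.6 × 0.044) + 70 = 4900/0.0704 + 70 ≈ 69672.3 mm ≈ 69.67 m.
Near limit Dn = s·(H − f)/(H + s − 2f) = 38300 × (69672.3 − 70) / (69672.3 + 38300 − 2 × 70) = 38300 × 69602.3 / 107832.3 ≈ 24721 mm ≈ 24.7 m.

24.7 m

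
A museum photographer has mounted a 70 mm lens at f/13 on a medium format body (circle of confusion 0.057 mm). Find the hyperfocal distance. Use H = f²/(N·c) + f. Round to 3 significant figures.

6.68 m

Hyperfocal distance H = f²/(N·c) + f = 70²/(13 × 0.057) + 70 = 4900/0.741 + 70 ≈ 6682.7 mm ≈ 6.68 m.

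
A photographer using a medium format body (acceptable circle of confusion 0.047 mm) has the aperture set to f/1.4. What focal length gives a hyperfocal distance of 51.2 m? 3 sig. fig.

58.0 mm

From H = f²/(N·c) + f, with f ≪ H: f ≈ √(H·N·c) = √(51200 × 1.4 × 0.047) = √3369.0 ≈ 58.04 mm.
The +f correction barely moves this — solving exactly, f² + N·c·f − N·c·H = 0 ⇒ f = (−N·c + √((N·c)² + 4·N·c·H))/2 = (−0.0658 + √13476)/2 ≈ 58.010 mm, so f ≈ 58.0 mm.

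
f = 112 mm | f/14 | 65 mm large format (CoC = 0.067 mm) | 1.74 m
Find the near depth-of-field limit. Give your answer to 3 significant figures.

1.55 m

Hyperfocal distance H = f²/(N·c) + f = 112²/(14 × 0.067) + 112 = 12544/0.938 + 112 ≈ 13485.1 mm ≈ 13.49 m.
Near limit Dn = s·(H − f)/(H + s − 2f) = 1740 × (13485.1 − 112) / (13485.1 + 1740 − 2 × 112) = 1740 × 13373.1 / 15001.1 ≈ 1551.2 mm ≈ 1.55 m.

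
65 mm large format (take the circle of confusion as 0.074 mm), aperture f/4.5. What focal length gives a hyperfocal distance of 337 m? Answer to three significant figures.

335 mm

From H = f²/(N·c) + f, with f ≪ H: f ≈ √(H·N·c) = √(337000 × 4.5 × 0.074) = √112221 ≈ 335.0 mm.
The +f correction barely moves this — solving exactly, f² + N·c·f − N·c·H = 0 ⇒ f = (−N·c + √((N·c)² + 4·N·c·H))/2 = (−0.333 + √448884)/2 ≈ 334.83 mm, so f ≈ 335 mm.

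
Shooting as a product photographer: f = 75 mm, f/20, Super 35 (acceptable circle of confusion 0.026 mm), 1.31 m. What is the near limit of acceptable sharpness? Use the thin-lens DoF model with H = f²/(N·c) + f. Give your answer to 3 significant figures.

1.18 m

Hyperfocal distance H = f²/(N·c) + f = 75²/(20 × 0.026) + 75 = 5625/0.52 + 75 ≈ 10892.3 mm ≈ 10.89 m.
Near limit Dn = s·(H − f)/(H + s − 2f) = 1310 × (10892.3 − 75) / (10892.3 + 1310 − 2 × 75) = 1310 × 10817.3 / 12052.3 ≈ 1175.8 mm ≈ 1.18 m.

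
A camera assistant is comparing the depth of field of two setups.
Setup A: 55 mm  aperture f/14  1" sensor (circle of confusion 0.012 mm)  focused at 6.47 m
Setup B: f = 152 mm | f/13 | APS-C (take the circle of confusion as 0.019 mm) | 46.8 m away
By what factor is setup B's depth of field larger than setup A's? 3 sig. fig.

11.8

Setup A: H = 55²/(14×0.012) + 55 ≈ 18061.0 mm; DoF = Df − Dn = 10050.8 − 4770.4 ≈ 5280.4 mm.
Setup B: H = 152²/(13×0.019) + 152 ≈ 93690.5 mm; DoF = Df − Dn = 93358 − 31227 ≈ 62131 mm.
Ratio = 62131 / 5280.4 ≈ 11.8.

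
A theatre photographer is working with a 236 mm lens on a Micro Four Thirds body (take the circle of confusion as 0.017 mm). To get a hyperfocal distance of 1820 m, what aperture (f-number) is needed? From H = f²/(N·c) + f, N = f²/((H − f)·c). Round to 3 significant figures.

f/1.80

Rearrange H = f²/(N·c) + f for N: N = f² / ((H − f)·c).
N = 236² / ((1820000 − 236) × 0.017) = 55696 / 30936 ≈ 1.80.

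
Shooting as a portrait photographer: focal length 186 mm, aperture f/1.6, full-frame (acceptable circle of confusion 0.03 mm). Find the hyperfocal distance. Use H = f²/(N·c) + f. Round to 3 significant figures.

721 m

Hyperfocal distance H = f²/(N·c) + f = 186²/(1.6 × 0.03) + 186 = 34596/0.048 + 186 ≈ 720936.0 mm ≈ 721 m.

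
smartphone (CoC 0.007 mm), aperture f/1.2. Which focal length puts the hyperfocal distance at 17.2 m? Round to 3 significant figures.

From H = f²/(N·c) + f, with f ≪ H: f ≈ √(H·N·c) = √(17200 × 1.2 × 0.007) = √144.48 ≈ 12.02 mm.
The +f correction barely moves this — solving exactly, f² + N·c·f − N·c·H = 0 ⇒ f = (−N·c + √((N·c)² + 4·N·c·H))/2 = (−0.0084 + √577.92)/2 ≈ 12.016 mm, so f ≈ 12.0 mm.

12.0 mm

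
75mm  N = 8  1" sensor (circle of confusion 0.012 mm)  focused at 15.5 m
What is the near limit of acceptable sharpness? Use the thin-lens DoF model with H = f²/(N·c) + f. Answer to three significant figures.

12.3 m

Hyperfocal distance H = f²/(N·c) + f = 75²/(8 × 0.012) + 75 = 5625/0.096 + 75 ≈ 58668.8 mm ≈ 58.67 m.
Near limit Dn = s·(H − f)/(H + s − 2f) = 15500 × (58668.8 − 75) / (58668.8 + 15500 − 2 × 75) = 15500 × 58593.8 / 74018.8 ≈ 12270 mm ≈ 12.3 m.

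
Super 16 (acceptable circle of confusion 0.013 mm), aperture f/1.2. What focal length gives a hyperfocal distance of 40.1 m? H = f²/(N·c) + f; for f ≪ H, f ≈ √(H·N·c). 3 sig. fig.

25.0 mm

From H = f²/(N·c) + f, with f ≪ H: f ≈ √(H·N·c) = √(40100 × 1.2 × 0.013) = √625.56 ≈ 25.01 mm.
The +f correction barely moves this — solving exactly, f² + N·c·f − N·c·H = 0 ⇒ f = (−N·c + √((N·c)² + 4·N·c·H))/2 = (−0.0156 + √2502.2)/2 ≈ 25.003 mm, so f ≈ 25.0 mm.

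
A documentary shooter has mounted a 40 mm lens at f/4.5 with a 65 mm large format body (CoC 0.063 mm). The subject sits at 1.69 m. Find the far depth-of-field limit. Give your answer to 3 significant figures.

2.39 m

Hyperfocal distance H = f²/(N·c) + f = 40²/(4.5 × 0.063) + 40 = 1600/0.2835 + 40 ≈ 5683.7 mm ≈ 5.684 m.
Far limit Df = s·(H − f)/(H − s) = 1690 × (5683.7 − 40) / (5683.7 − 1690) = 1690 × 5643.7 / 3993.7 ≈ 2388.2 mm ≈ 2.39 m.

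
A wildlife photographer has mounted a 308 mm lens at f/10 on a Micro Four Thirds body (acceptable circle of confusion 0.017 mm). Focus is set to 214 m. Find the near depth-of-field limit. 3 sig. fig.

155 m

Hyperfocal distance H = f²/(N·c) + f = 308²/(10 × 0.017) + 308 = 94864/0.17 + 308 ≈ 558331.5 mm ≈ 558.3 m.
Near limit Dn = s·(H − f)/(H + s − 2f) = 214000 × (558331.5 − 308) / (558331.5 + 214000 − 2 × 308) = 214000 × 558023.5 / 771715.5 ≈ 154742 mm ≈ 155 m.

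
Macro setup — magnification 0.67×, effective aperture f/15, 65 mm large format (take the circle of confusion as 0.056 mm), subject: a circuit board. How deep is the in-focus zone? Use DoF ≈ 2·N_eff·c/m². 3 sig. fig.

At magnification m, DoF ≈ 2·N_eff·c/m² = 2 × 15 × 0.056 / 0.67² = 1.68 / 0.4489 ≈ 3.74 mm.

3.74 mm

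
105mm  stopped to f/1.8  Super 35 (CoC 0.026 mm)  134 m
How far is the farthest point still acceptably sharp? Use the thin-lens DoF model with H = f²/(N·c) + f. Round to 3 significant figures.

Hyperfocal distance H = f²/(N·c) + f = 105²/(1.8 × 0.026) + 105 = 11025/0.0468 + 105 ≈ 235681.9 mm ≈ 235.7 m.
Far limit Df = s·(H − f)/(H − s) = 134000 × (235681.9 − 105) / (235681.9 − 134000) = 134000 × 235576.9 / 101681.9 ≈ 310452 mm ≈ 310 m.

310 m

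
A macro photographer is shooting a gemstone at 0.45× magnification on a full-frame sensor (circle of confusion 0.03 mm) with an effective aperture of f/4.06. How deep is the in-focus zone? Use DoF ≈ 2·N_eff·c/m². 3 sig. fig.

1.20 mm

At magnification m, DoF ≈ 2·N_eff·c/m² = 2 × 4.06 × 0.03 / 0.45² = 0.2436 / 0.2025 ≈ 1.2 mm.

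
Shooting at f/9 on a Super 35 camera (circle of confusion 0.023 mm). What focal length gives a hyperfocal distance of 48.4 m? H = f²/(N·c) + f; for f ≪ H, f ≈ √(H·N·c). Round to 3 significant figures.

From H = f²/(N·c) + f, with f ≪ H: f ≈ √(H·N·c) = √(48400 × 9 × 0.023) = √10019 ≈ 100.1 mm.
The +f correction barely moves this — solving exactly, f² + N·c·f − N·c·H = 0 ⇒ f = (−N·c + √((N·c)² + 4·N·c·H))/2 = (−0.207 + √40075)/2 ≈ 99.991 mm, so f ≈ 100 mm.

100 mm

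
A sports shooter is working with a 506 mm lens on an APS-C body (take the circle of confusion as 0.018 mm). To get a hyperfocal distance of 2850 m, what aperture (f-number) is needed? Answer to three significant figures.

f/4.99

Rearrange H = f²/(N·c) + f for N: N = f² / ((H − f)·c).
N = 506² / ((2850000 − 506) × 0.018) = 256036 / 51291 ≈ 4.99.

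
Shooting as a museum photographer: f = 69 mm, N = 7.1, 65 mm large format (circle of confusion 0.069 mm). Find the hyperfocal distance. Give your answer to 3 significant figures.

9.79 m

Hyperfocal distance H = f²/(N·c) + f = 69²/(7.1 × 0.069) + 69 = 4761/0.4899 + 69 ≈ 9787.3 mm ≈ 9.79 m.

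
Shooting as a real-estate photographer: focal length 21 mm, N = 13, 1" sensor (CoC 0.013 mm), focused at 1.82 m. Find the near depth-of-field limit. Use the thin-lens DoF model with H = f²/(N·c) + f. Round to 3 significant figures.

1.08 m

Hyperfocal distance H = f²/(N·c) + f = 21²/(13 × 0.013) + 21 = 441/0.169 + 21 ≈ 2630.5 mm ≈ 2.630 m.
Near limit Dn = s·(H − f)/(H + s − 2f) = 1820 × (2630.5 − 21) / (2630.5 + 1820 − 2 × 21) = 1820 × 2609.5 / 4408.5 ≈ 1077.3 mm ≈ 1.08 m.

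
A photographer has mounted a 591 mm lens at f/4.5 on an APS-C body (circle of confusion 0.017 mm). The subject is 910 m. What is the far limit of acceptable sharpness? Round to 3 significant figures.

1140 m

Hyperfocal distance H = f²/(N·c) + f = 591²/(4.5 × 0.017) + 591 = 349281/0.0765 + 591 ≈ 4566355.7 mm ≈ 4566 m.
Far limit Df = s·(H − f)/(H − s) = 910000 × (4566355.7 − 591) / (4566355.7 − 910000) = 910000 × 4565764.7 / 3656355.7 ≈ 1136335 mm ≈ 1140 m.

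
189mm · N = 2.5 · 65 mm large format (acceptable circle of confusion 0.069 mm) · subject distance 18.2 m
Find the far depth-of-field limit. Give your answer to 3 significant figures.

Hyperfocal distance H = f²/(N·c) + f = 189²/(2.5 × 0.069) + 189 = 35721/0.1725 + 189 ≈ 207267.3 mm ≈ 207.3 m.
Far limit Df = s·(H − f)/(H − s) = 18200 × (207267.3 − 189) / (207267.3 − 18200) = 18200 × 207078.3 / 189067.3 ≈ 19934 mm ≈ 19.9 m.

19.9 m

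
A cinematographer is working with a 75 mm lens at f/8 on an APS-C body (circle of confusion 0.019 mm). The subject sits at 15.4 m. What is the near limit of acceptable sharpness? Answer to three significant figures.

Hyperfocal distance H = f²/(N·c) + f = 75²/(8 × 0.019) + 75 = 5625/0.152 + 75 ≈ 37081.6 mm ≈ 37.08 m.
Near limit Dn = s·(H − f)/(H + s − 2f) = 15400 × (37081.6 − 75) / (37081.6 + 15400 − 2 × 75) = 15400 × 37006.6 / 52331.6 ≈ 10890 mm ≈ 10.9 m.

10.9 m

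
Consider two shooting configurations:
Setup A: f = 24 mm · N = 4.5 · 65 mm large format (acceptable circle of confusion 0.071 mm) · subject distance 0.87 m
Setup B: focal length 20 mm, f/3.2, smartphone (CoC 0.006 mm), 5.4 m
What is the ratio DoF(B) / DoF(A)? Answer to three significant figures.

Setup A: H = 24²/(4.5×0.071) + 24 ≈ 1826.8 mm; DoF = Df − Dn = 1639.2 − 592.1 ≈ 1047.1 mm.
Setup B: H = 20²/(3.2×0.006) + 20 ≈ 20853.3 mm; DoF = Df − Dn = 7280.0 − 4291.7 ≈ 2988.3 mm.
Ratio = 2988.3 / 1047.1 ≈ 2.85.

2.85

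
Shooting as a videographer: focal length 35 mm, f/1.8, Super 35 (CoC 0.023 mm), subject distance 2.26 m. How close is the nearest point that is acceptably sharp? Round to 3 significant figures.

Hyperfocal distance H = f²/(N·c) + f = 35²/(1.8 × 0.023) + 35 = 1225/0.0414 + 35 ≈ 29624.4 mm ≈ 29.62 m.
Near limit Dn = s·(H − f)/(H + s − 2f) = 2260 × (29624.4 − 35) / (29624.4 + 2260 − 2 × 35) = 2260 × 29589.4 / 31814.4 ≈ 2101.9 mm ≈ 2.10 m.

2.10 m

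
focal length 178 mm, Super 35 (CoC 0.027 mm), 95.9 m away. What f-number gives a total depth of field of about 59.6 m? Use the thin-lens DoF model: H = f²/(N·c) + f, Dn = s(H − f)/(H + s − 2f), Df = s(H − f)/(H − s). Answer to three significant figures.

Write h = H − f = f²/(N·c). The thin-lens limits are Dn = s·h/(h + (s−f)) and Df = s·h/(h − (s−f)), so DoF = Df − Dn = 2·s·(s−f)·h / (h² − (s−f)²).
That is a quadratic in h: DoF·h² − 2·s·(s−f)·h − DoF·(s−f)² = 0 ⇒ h = (s−f)·(s + √(s² + DoF²)) / DoF = 95722 × (95900 + √(95900² + 59600²)) / 59600 = 95722 × (95900 + 112911) / 59600 ≈ 335366 mm.
Then N = f²/(c·h) = 178² / (0.027 × 335366) = 31684 / 9054.9 ≈ 3.50.

f/3.50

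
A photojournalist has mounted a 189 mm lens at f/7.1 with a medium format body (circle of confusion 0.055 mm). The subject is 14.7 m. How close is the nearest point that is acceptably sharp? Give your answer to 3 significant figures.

Hyperfocal distance H = f²/(N·c) + f = 189²/(7.1 × 0.055) + 189 = 35721/0.3905 + 189 ≈ 91664.0 mm ≈ 91.66 m.
Near limit Dn = s·(H − f)/(H + s − 2f) = 14700 × (91664.0 − 189) / (91664.0 + 14700 − 2 × 189) = 14700 × 91475.0 / 105986.0 ≈ 12687 mm ≈ 12.7 m.

12.7 m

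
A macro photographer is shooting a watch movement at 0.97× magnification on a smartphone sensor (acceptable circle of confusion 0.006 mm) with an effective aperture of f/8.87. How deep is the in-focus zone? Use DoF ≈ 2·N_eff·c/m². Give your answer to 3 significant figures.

At magnification m, DoF ≈ 2·N_eff·c/m² = 2 × 8.87 × 0.006 / 0.97² = 0.1064 / 0.9409 ≈ 0.113 mm.

0.113 mm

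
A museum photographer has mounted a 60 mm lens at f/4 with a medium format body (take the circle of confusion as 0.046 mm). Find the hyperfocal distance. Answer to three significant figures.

Hyperfocal distance H = f²/(N·c) + f = 60²/(4 × 0.046) + 60 = 3600/0.184 + 60 ≈ 19625.2 mm ≈ 19.6 m.

19.6 m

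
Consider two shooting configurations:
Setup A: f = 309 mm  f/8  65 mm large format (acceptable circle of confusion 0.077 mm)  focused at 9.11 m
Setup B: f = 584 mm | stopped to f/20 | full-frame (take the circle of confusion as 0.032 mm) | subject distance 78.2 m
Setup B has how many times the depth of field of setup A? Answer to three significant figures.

22.4

Setup A: H = 309²/(8×0.077) + 309 ≈ 155310.6 mm; DoF = Df − Dn = 9658.4 − 8620.5 ≈ 1037.9 mm.
Setup B: H = 584²/(20×0.032) + 584 ≈ 533484.0 mm; DoF = Df − Dn = 91531 − 68258 ≈ 23273 mm.
Ratio = 23273 / 1037.9 ≈ 22.4.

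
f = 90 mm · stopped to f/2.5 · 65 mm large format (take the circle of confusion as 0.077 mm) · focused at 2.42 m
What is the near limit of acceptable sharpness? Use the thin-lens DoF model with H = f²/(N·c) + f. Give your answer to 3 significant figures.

Hyperfocal distance H = f²/(N·c) + f = 90²/(2.5 × 0.077) + 90 = 8100/0.1925 + 90 ≈ 42167.9 mm ≈ 42.17 m.
Near limit Dn = s·(H − f)/(H + s − 2f) = 2420 × (42167.9 − 90) / (42167.9 + 2420 − 2 × 90) = 2420 × 42077.9 / 44407.9 ≈ 2293.0 mm ≈ 2.29 m.

2.29 m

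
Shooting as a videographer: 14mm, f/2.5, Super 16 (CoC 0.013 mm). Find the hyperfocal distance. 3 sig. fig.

Hyperfocal distance H = f²/(N·c) + f = 14²/(2.5 × 0.013) + 14 = 196/0.0325 + 14 ≈ 6044.8 mm ≈ 6.04 m.

6.04 m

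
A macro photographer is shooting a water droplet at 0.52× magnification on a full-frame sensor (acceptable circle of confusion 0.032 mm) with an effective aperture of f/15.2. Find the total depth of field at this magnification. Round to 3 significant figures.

At magnification m, DoF ≈ 2·N_eff·c/m² = 2 × 15.2 × 0.032 / 0.52² = 0.9728 / 0.2704 ≈ 3.6 mm.

3.60 mm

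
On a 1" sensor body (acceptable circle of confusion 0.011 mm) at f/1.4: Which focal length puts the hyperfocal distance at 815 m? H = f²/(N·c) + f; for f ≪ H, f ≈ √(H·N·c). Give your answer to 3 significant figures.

112 mm

From H = f²/(N·c) + f, with f ≪ H: f ≈ √(H·N·c) = √(815000 × 1.4 × 0.011) = √12551 ≈ 112.0 mm.
The +f correction barely moves this — solving exactly, f² + N·c·f − N·c·H = 0 ⇒ f = (−N·c + √((N·c)² + 4·N·c·H))/2 = (−0.0154 + √50204)/2 ≈ 112.02 mm, so f ≈ 112 mm.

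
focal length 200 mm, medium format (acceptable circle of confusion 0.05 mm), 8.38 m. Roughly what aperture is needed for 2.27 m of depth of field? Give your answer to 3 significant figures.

f/13

Write h = H − f = f²/(N·c). The thin-lens limits are Dn = s·h/(h + (s−f)) and Df = s·h/(h − (s−f)), so DoF = Df − Dn = 2·s·(s−f)·h / (h² − (s−f)²).
That is a quadratic in h: DoF·h² − 2·s·(s−f)·h − DoF·(s−f)² = 0 ⇒ h = (s−f)·(s + √(s² + DoF²)) / DoF = 8180 × (8380 + √(8380² + 2270²)) / 2270 = 8180 × (8380 + 8682.01) / 2270 ≈ 61483 mm.
Then N = f²/(c·h) = 200² / (0.05 × 61483) = 40000 / 3074.2 ≈ 13.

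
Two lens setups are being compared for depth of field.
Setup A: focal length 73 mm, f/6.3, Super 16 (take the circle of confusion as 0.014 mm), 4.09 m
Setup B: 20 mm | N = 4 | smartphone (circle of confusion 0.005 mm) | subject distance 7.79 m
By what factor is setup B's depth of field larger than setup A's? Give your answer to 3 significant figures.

13.1

Setup A: H = 73²/(6.3×0.014) + 73 ≈ 60492.5 mm; DoF = Df − Dn = 4381.29 − 3835.03 ≈ 546.26 mm.
Setup B: H = 20²/(4×0.005) + 20 ≈ 20020.0 mm; DoF = Df − Dn = 12739.2 − 5610.4 ≈ 7128.8 mm.
Ratio = 7128.8 / 546.26 ≈ 13.1.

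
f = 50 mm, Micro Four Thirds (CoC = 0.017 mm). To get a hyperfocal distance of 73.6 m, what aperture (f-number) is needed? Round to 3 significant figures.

f/2.00

Rearrange H = f²/(N·c) + f for N: N = f² / ((H − f)·c).
N = 50² / ((73600 − 50) × 0.017) = 2500 / 1250 ≈ 2.00.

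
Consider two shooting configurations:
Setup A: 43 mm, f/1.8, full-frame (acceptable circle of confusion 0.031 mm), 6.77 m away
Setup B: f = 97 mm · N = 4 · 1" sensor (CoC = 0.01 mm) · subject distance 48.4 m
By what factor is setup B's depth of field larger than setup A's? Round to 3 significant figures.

7.24

Setup A: H = 43²/(1.8×0.031) + 43 ≈ 33179.2 mm; DoF = Df − Dn = 8494.5 − 5627.5 ≈ 2867.0 mm.
Setup B: H = 97²/(4×0.01) + 97 ≈ 235322.0 mm; DoF = Df − Dn = 60907 − 40154 ≈ 20753 mm.
Ratio = 20753 / 2867.0 ≈ 7.24.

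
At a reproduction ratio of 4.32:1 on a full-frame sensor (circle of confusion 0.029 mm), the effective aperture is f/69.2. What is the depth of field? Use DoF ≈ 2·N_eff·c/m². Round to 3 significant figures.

At magnification m, DoF ≈ 2·N_eff·c/m² = 2 × 69.2 × 0.029 / 4.32² = 4.014 / 18.66 ≈ 0.215 mm.

0.215 mm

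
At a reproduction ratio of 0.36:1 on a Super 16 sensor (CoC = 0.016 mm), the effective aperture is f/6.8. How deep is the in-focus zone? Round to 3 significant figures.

1.68 mm

At magnification m, DoF ≈ 2·N_eff·c/m² = 2 × 6.8 × 0.016 / 0.36² = 0.2176 / 0.1296 ≈ 1.68 mm.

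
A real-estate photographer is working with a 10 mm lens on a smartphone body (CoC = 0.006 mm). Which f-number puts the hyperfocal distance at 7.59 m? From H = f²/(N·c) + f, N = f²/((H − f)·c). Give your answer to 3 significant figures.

Rearrange H = f²/(N·c) + f for N: N = f² / ((H − f)·c).
N = 10² / ((7590 − 10) × 0.006) = 100 / 45.48 ≈ 2.20.

f/2.20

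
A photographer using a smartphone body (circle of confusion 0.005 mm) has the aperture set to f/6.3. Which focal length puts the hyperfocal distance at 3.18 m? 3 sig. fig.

9.99 mm

From H = f²/(N·c) + f, with f ≪ H: f ≈ √(H·N·c) = √(3180 × 6.3 × 0.005) = √100.17 ≈ 10.01 mm.
Exact: f² + N·c·f − N·c·H = 0 ⇒ f = (−N·c + √((N·c)² + 4·N·c·H))/2 = (−0.0315 + √400.68)/2 ≈ 9.9928 mm ≈ 9.99 mm.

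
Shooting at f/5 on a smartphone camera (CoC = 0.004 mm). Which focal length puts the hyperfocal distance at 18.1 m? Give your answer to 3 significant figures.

From H = f²/(N·c) + f, with f ≪ H: f ≈ √(H·N·c) = √(18100 × 5 × 0.004) = √362.00 ≈ 19.03 mm.
The +f correction barely moves this — solving exactly, f² + N·c·f − N·c·H = 0 ⇒ f = (−N·c + √((N·c)² + 4·N·c·H))/2 = (−0.02 + √1448.0)/2 ≈ 19.016 mm, so f ≈ 19.0 mm.

19.0 mm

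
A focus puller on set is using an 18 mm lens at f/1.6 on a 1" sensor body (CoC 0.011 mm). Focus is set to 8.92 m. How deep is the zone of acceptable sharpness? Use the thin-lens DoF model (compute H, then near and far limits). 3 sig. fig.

11.3 m

Hyperfocal distance H = f²/(N·c) + f = 18²/(1.6 × 0.011) + 18 = 324/0.0176 + 18 ≈ 18427.1 mm ≈ 18.43 m.
Near limit Dn = s·(H − f)/(H + s − 2f) = 8920 × (18427.1 − 18) / (18427.1 + 8920 − 2 × 18) = 8920 × 18409.1 / 27311.1 ≈ 6013 mm.
Far limit Df = s·(H − f)/(H − s) = 8920 × (18427.1 − 18) / (18427.1 − 8920) = 8920 × 18409.1 / 9507.1 ≈ 17272 mm.
Depth of field = Df − Dn = 17272 − 6013 ≈ 11259 mm ≈ 11.3 m.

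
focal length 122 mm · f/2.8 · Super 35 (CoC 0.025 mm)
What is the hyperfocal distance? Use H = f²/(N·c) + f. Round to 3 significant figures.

Hyperfocal distance H = f²/(N·c) + f = 122²/(2.8 × 0.025) + 122 = 14884/0.07 + 122 ≈ 212750.6 mm ≈ 213 m.

213 m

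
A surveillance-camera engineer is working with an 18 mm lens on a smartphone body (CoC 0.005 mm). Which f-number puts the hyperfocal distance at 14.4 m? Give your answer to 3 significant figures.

f/4.51

Rearrange H = f²/(N·c) + f for N: N = f² / ((H − f)·c).
N = 18² / ((14400 − 18) × 0.005) = 324 / 71.91 ≈ 4.51.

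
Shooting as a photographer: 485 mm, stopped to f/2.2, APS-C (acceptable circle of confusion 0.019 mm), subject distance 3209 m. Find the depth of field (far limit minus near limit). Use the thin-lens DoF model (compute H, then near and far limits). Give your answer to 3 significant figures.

Hyperfocal distance H = f²/(N·c) + f = 485²/(2.2 × 0.019) + 485 = 235225/0.0418 + 485 ≈ 5627877.3 mm ≈ 5628 m.
Near limit Dn = s·(H − f)/(H + s − 2f) = 3209000 × (5627877.3 − 485) / (5627877.3 + 3209000 − 2 × 485) = 3209000 × 5627392.3 / 8835907.3 ≈ 2043741 mm.
Far limit Df = s·(H − f)/(H − s) = 3209000 × (5627877.3 − 485) / (5627877.3 − 3209000) = 3209000 × 5627392.3 / 2418877.3 ≈ 7465572 mm.
Depth of field = Df − Dn = 7465572 − 2043741 ≈ 5421831 mm ≈ 5420 m.

5420 m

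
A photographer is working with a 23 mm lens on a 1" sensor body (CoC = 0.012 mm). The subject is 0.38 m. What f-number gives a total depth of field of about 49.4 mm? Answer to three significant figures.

f/7.99

Write h = H − f = f²/(N·c). The thin-lens limits are Dn = s·h/(h + (s−f)) and Df = s·h/(h − (s−f)), so DoF = Df − Dn = 2·s·(s−f)·h / (h² − (s−f)²).
That is a quadratic in h: DoF·h² − 2·s·(s−f)·h − DoF·(s−f)² = 0 ⇒ h = (s−f)·(s + √(s² + DoF²)) / DoF = 357 × (380 + √(380² + 49.4²)) / 49.4 = 357 × (380 + 383.198) / 49.4 ≈ 5515.4 mm.
Then N = f²/(c·h) = 23² / (0.012 × 5515.4) = 529 / 66.185 ≈ 7.99.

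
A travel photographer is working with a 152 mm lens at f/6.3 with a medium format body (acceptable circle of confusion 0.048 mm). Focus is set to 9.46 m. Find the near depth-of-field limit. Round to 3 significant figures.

Hyperfocal distance H = f²/(N·c) + f = 152²/(6.3 × 0.048) + 152 = 23104/0.3024 + 152 ≈ 76554.1 mm ≈ 76.55 m.
Near limit Dn = s·(H − f)/(H + s − 2f) = 9460 × (76554.1 − 152) / (76554.1 + 9460 − 2 × 152) = 9460 × 76402.1 / 85710.1 ≈ 8432.7 mm ≈ 8.43 m.

8.43 m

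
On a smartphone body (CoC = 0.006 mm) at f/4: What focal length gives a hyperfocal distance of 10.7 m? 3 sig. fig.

From H = f²/(N·c) + f, with f ≪ H: f ≈ √(H·N·c) = √(10700 × 4 × 0.006) = √256.80 ≈ 16.02 mm.
The +f correction barely moves this — solving exactly, f² + N·c·f − N·c·H = 0 ⇒ f = (−N·c + √((N·c)² + 4·N·c·H))/2 = (−0.024 + √1027.2)/2 ≈ 16.013 mm, so f ≈ 16.0 mm.

16.0 mm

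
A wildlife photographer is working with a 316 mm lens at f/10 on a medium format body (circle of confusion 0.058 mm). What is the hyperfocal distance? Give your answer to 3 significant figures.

172 m

Hyperfocal distance H = f²/(N·c) + f = 316²/(10 × 0.058) + 316 = 99856/0.58 + 316 ≈ 172481.5 mm ≈ 172 m.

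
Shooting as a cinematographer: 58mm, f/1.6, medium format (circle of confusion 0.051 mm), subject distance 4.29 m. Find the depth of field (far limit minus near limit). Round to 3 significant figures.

Hyperfocal distance H = f²/(N·c) + f = 58²/(1.6 × 0.051) + 58 = 3364/0.0816 + 58 ≈ 41283.5 mm ≈ 41.28 m.
Near limit Dn = s·(H − f)/(H + s − 2f) = 4290 × (41283.5 − 58) / (41283.5 + 4290 − 2 × 58) = 4290 × 41225.5 / 45457.5 ≈ 3890.61 mm.
Far limit Df = s·(H − f)/(H − s) = 4290 × (41283.5 − 58) / (41283.5 − 4290) = 4290 × 41225.5 / 36993.5 ≈ 4780.77 mm.
Depth of field = Df − Dn = 4780.77 − 3890.61 ≈ 890.16 mm ≈ 0.890 m.

0.890 m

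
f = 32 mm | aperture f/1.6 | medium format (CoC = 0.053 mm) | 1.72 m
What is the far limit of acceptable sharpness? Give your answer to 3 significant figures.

2.00 m

Hyperfocal distance H = f²/(N·c) + f = 32²/(1.6 × 0.053) + 32 = 1024/0.0848 + 32 ≈ 12107.5 mm ≈ 12.11 m.
Far limit Df = s·(H − f)/(H − s) = 1720 × (12107.5 − 32) / (12107.5 − 1720) = 1720 × 12075.5 / 10387.5 ≈ 1999.5 mm ≈ 2.00 m.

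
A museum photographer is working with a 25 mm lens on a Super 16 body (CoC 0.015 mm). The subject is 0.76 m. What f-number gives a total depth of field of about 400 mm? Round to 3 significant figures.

f/14

Write h = H − f = f²/(N·c). The thin-lens limits are Dn = s·h/(h + (s−f)) and Df = s·h/(h − (s−f)), so DoF = Df − Dn = 2·s·(s−f)·h / (h² − (s−f)²).
That is a quadratic in h: DoF·h² − 2·s·(s−f)·h − DoF·(s−f)² = 0 ⇒ h = (s−f)·(s + √(s² + DoF²)) / DoF = 735 × (760 + √(760² + 400²)) / 400 = 735 × (760 + 858.836) / 400 ≈ 2974.6 mm.
Then N = f²/(c·h) = 25² / (0.015 × 2974.6) = 625 / 44.619 ≈ 14.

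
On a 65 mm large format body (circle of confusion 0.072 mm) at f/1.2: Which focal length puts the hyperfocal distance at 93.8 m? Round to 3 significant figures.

From H = f²/(N·c) + f, with f ≪ H: f ≈ √(H·N·c) = √(93800 × 1.2 × 0.072) = √8104.3 ≈ 90.02 mm.
The +f correction barely moves this — solving exactly, f² + N·c·f − N·c·H = 0 ⇒ f = (−N·c + √((N·c)² + 4·N·c·H))/2 = (−0.0864 + √32417)/2 ≈ 89.981 mm, so f ≈ 90.0 mm.

90.0 mm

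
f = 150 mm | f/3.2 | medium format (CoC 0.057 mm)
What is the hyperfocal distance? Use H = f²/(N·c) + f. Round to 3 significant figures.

Hyperfocal distance H = f²/(N·c) + f = 150²/(3.2 × 0.057) + 150 = 22500/0.1824 + 150 ≈ 123505.3 mm ≈ 124 m.

124 m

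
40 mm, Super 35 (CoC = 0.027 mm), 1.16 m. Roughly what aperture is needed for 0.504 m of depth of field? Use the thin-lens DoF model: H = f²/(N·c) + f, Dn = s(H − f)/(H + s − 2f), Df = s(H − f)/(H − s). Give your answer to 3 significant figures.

Write h = H − f = f²/(N·c). The thin-lens limits are Dn = s·h/(h + (s−f)) and Df = s·h/(h − (s−f)), so DoF = Df − Dn = 2·s·(s−f)·h / (h² − (s−f)²).
That is a quadratic in h: DoF·h² − 2·s·(s−f)·h − DoF·(s−f)² = 0 ⇒ h = (s−f)·(s + √(s² + DoF²)) / DoF = 1120 × (1160 + √(1160² + 504²)) / 504 = 1120 × (1160 + 1264.76) / 504 ≈ 5388.4 mm.
Then N = f²/(c·h) = 40² / (0.027 × 5388.4) = 1600 / 145.49 ≈ 11.

f/11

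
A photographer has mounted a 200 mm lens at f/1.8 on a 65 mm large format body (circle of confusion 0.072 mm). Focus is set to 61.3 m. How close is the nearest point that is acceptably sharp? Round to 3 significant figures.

Hyperfocal distance H = f²/(N·c) + f = 200²/(1.8 × 0.072) + 200 = 40000/0.1296 + 200 ≈ 308842.0 mm ≈ 308.8 m.
Near limit Dn = s·(H − f)/(H + s − 2f) = 61300 × (308842.0 − 200) / (308842.0 + 61300 − 2 × 200) = 61300 × 308642.0 / 369742.0 ≈ 51170 mm ≈ 51.2 m.

51.2 m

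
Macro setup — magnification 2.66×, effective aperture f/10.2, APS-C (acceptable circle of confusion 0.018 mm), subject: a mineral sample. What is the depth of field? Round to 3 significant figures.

0.0519 mm

At magnification m, DoF ≈ 2·N_eff·c/m² = 2 × 10.2 × 0.018 / 2.66² = 0.3672 / 7.076 ≈ 0.0519 mm.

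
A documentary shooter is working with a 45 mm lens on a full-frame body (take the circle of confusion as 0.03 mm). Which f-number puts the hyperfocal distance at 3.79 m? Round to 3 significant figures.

Rearrange H = f²/(N·c) + f for N: N = f² / ((H − f)·c).
N = 45² / ((3790 − 45) × 0.03) = 2025 / 112.3 ≈ 18.

f/18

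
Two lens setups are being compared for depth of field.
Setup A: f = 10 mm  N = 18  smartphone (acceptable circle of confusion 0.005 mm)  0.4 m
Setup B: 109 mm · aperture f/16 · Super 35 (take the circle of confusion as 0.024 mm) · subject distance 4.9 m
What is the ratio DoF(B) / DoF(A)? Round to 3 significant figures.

Setup A: H = 10²/(18×0.005) + 10 ≈ 1121.1 mm; DoF = Df − Dn = 616.33 − 296.08 ≈ 320.25 mm.
Setup B: H = 109²/(16×0.024) + 109 ≈ 31049.1 mm; DoF = Df − Dn = 5797.8 − 4243.0 ≈ 1554.8 mm.
Ratio = 1554.8 / 320.25 ≈ 4.85.

4.85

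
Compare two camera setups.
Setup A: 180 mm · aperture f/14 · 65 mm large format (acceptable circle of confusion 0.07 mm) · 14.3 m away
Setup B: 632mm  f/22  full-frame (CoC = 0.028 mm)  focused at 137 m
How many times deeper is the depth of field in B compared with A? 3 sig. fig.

Setup A: H = 180²/(14×0.07) + 180 ≈ 33241.2 mm; DoF = Df − Dn = 24960 − 10020 ≈ 14940 mm.
Setup B: H = 632²/(22×0.028) + 632 ≈ 649047.6 mm; DoF = Df − Dn = 173486 − 113194 ≈ 60292 mm.
Ratio = 60292 / 14940 ≈ 4.04.

4.04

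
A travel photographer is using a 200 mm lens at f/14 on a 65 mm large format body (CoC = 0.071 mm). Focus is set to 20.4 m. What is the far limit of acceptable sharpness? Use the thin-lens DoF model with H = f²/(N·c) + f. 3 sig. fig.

41.0 m

Hyperfocal distance H = f²/(N·c) + f = 200²/(14 × 0.071) + 200 = 40000/0.994 + 200 ≈ 40441.4 mm ≈ 40.44 m.
Far limit Df = s·(H − f)/(H − s) = 20400 × (40441.4 − 200) / (40441.4 − 20400) = 20400 × 40241.4 / 20041.4 ≈ 40961 mm ≈ 41.0 m.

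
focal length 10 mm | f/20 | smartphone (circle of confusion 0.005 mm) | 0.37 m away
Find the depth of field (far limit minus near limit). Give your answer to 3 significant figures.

Hyperfocal distance H = f²/(N·c) + f = 10²/(20 × 0.005) + 10 = 100/0.1 + 10 ≈ 1010.0 mm ≈ 1.010 m.
Near limit Dn = s·(H − f)/(H + s − 2f) = 370 × (1010.0 − 10) / (1010.0 + 370 − 2 × 10) = 370 × 1000.0 / 1360.0 ≈ 272.06 mm.
Far limit Df = s·(H − f)/(H − s) = 370 × (1010.0 − 10) / (1010.0 − 370) = 370 × 1000.0 / 640.0 ≈ 578.12 mm.
Depth of field = Df − Dn = 578.12 − 272.06 ≈ 306.06 mm.

306 mm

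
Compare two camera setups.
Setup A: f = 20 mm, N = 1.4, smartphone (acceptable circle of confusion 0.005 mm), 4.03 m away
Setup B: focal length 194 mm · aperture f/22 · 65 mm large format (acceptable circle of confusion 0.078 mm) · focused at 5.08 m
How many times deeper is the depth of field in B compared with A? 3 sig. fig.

Setup A: H = 20²/(1.4×0.005) + 20 ≈ 57162.9 mm; DoF = Df − Dn = 4334.15 − 3765.74 ≈ 568.41 mm.
Setup B: H = 194²/(22×0.078) + 194 ≈ 22126.4 mm; DoF = Df − Dn = 6536.1 − 4154.5 ≈ 2381.6 mm.
Ratio = 2381.6 / 568.41 ≈ 4.19.

4.19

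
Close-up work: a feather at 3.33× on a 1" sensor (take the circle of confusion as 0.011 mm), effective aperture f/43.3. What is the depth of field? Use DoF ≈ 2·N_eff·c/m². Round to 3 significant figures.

0.0859 mm

At magnification m, DoF ≈ 2·N_eff·c/m² = 2 × 43.3 × 0.011 / 3.33² = 0.9526 / 11.09 ≈ 0.0859 mm.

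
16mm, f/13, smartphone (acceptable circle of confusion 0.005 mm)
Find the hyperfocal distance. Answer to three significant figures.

Hyperfocal distance H = f²/(N·c) + f = 16²/(13 × 0.005) + 16 = 256/0.065 + 16 ≈ 3954.5 mm ≈ 3.95 m.

3.95 m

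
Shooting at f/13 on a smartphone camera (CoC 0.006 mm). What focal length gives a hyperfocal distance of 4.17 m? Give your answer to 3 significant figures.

18.0 mm

From H = f²/(N·c) + f, with f ≪ H: f ≈ √(H·N·c) = √(4170 × 13 × 0.006) = √325.26 ≈ 18.03 mm.
The +f correction barely moves this — solving exactly, f² + N·c·f − N·c·H = 0 ⇒ f = (−N·c + √((N·c)² + 4·N·c·H))/2 = (−0.078 + √1301.0)/2 ≈ 17.996 mm, so f ≈ 18.0 mm.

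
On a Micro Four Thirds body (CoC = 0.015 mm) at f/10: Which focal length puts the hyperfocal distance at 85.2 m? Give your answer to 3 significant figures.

113 mm

From H = f²/(N·c) + f, with f ≪ H: f ≈ √(H·N·c) = √(85200 × 10 × 0.015) = √12780 ≈ 113.0 mm.
The +f correction barely moves this — solving exactly, f² + N·c·f − N·c·H = 0 ⇒ f = (−N·c + √((N·c)² + 4·N·c·H))/2 = (−0.15 + √51120)/2 ≈ 112.97 mm, so f ≈ 113 mm.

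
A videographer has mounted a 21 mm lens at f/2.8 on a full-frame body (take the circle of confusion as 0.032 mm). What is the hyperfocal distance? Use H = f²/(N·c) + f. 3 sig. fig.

4.94 m

Hyperfocal distance H = f²/(N·c) + f = 21²/(2.8 × 0.032) + 21 = 441/0.0896 + 21 ≈ 4942.9 mm ≈ 4.94 m.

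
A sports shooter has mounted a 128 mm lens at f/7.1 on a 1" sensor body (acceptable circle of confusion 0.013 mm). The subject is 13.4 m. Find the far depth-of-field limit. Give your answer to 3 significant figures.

14.5 m

Hyperfocal distance H = f²/(N·c) + f = 128²/(7.1 × 0.013) + 128 = 16384/0.0923 + 128 ≈ 177636.1 mm ≈ 177.6 m.
Far limit Df = s·(H − f)/(H − s) = 13400 × (177636.1 − 128) / (177636.1 − 13400) = 13400 × 177508.1 / 164236.1 ≈ 14483 mm ≈ 14.5 m.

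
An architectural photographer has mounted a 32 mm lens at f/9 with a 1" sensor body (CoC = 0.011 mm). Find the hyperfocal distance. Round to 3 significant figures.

10.4 m

Hyperfocal distance H = f²/(N·c) + f = 32²/(9 × 0.011) + 32 = 1024/0.099 + 32 ≈ 10375.4 mm ≈ 10.4 m.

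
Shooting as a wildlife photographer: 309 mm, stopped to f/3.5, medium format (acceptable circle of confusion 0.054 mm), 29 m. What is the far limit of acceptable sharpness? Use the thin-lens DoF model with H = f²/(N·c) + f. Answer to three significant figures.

30.7 m

Hyperfocal distance H = f²/(N·c) + f = 309²/(3.5 × 0.054) + 309 = 95481/0.189 + 309 ≈ 505499.5 mm ≈ 505.5 m.
Far limit Df = s·(H − f)/(H − s) = 29000 × (505499.5 − 309) / (505499.5 − 29000) = 29000 × 505190.5 / 476499.5 ≈ 30746 mm ≈ 30.7 m.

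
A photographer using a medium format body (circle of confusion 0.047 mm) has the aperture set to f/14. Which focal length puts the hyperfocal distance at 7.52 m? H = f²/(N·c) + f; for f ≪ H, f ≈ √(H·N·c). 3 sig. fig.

From H = f²/(N·c) + f, with f ≪ H: f ≈ √(H·N·c) = √(7520 × 14 × 0.047) = √4948.2 ≈ 70.34 mm.
Exact: f² + N·c·f − N·c·H = 0 ⇒ f = (−N·c + √((N·c)² + 4·N·c·H))/2 = (−0.658 + √19793)/2 ≈ 70.015 mm ≈ 70.0 mm.

70.0 mm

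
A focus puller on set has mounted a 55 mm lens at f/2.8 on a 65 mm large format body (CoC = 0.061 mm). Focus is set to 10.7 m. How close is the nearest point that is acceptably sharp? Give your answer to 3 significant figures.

Hyperfocal distance H = f²/(N·c) + f = 55²/(2.8 × 0.061) + 55 = 3025/0.1708 + 55 ≈ 17765.8 mm ≈ 17.77 m.
Near limit Dn = s·(H − f)/(H + s − 2f) = 10700 × (17765.8 − 55) / (17765.8 + 10700 − 2 × 55) = 10700 × 17710.8 / 28355.8 ≈ 6683.1 mm ≈ 6.68 m.

6.68 m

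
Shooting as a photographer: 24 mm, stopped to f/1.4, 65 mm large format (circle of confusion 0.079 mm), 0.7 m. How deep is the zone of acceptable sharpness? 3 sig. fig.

185 mm

Hyperfocal distance H = f²/(N·c) + f = 24²/(1.4 × 0.079) + 24 = 576/0.1106 + 24 ≈ 5232.0 mm ≈ 5.232 m.
Near limit Dn = s·(H − f)/(H + s − 2f) = 700 × (5232.0 − 24) / (5232.0 + 700 − 2 × 24) = 700 × 5208.0 / 5884.0 ≈ 619.58 mm.
Far limit Df = s·(H − f)/(H − s) = 700 × (5232.0 − 24) / (5232.0 − 700) = 700 × 5208.0 / 4532.0 ≈ 804.41 mm.
Depth of field = Df − Dn = 804.41 − 619.58 ≈ 184.83 mm.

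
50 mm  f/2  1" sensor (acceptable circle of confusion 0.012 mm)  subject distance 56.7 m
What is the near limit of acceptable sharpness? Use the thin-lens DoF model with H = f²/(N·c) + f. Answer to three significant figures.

36.7 m

Hyperfocal distance H = f²/(N·c) + f = 50²/(2 × 0.012) + 50 = 2500/0.024 + 50 ≈ 104216.7 mm ≈ 104.2 m.
Near limit Dn = s·(H − f)/(H + s − 2f) = 56700 × (104216.7 − 50) / (104216.7 + 56700 − 2 × 50) = 56700 × 104166.7 / 160816.7 ≈ 36727 mm ≈ 36.7 m.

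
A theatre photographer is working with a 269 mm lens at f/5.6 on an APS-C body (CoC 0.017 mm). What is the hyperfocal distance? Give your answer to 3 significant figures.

760 m

Hyperfocal distance H = f²/(N·c) + f = 269²/(5.6 × 0.017) + 269 = 72361/0.0952 + 269 ≈ 760363.5 mm ≈ 760 m.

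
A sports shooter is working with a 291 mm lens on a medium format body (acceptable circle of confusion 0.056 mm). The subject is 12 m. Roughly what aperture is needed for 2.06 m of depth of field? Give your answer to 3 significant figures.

Write h = H − f = f²/(N·c). The thin-lens limits are Dn = s·h/(h + (s−f)) and Df = s·h/(h − (s−f)), so DoF = Df − Dn = 2·s·(s−f)·h / (h² − (s−f)²).
That is a quadratic in h: DoF·h² − 2·s·(s−f)·h − DoF·(s−f)² = 0 ⇒ h = (s−f)·(s + √(s² + DoF²)) / DoF = 11709 × (12000 + √(12000² + 2060²)) / 2060 = 11709 × (12000 + 12175.5) / 2060 ≈ 137413 mm.
Then N = f²/(c·h) = 291² / (0.056 × 137413) = 84681 / 7695.1 ≈ 11.

f/11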